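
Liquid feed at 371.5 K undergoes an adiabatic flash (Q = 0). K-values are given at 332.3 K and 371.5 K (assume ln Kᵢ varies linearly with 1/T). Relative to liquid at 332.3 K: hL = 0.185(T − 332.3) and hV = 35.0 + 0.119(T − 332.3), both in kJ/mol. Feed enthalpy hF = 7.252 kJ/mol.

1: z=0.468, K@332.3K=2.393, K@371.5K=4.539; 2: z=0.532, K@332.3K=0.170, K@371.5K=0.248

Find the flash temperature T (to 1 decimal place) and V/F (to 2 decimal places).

T = 333.7 K, V/F = 0.20

Adiabatic flash: solve Rachford–Rice at each trial T, then check hF = ψ·hV(T) + (1−ψ)·hL(T).
  T = 332.3 K: K = (2.393, 0.170), RR gives ψ = 0.182, H_out = 6.368 kJ/mol
  T = 371.5 K: K = (4.539, 0.248), RR gives ψ = 0.472, H_out = 22.551 kJ/mol
  T = 351.9 K: K = (3.355, 0.207), RR gives ψ = 0.365, H_out = 15.917 kJ/mol
  T = 342.1 K: K = (2.847, 0.188), RR gives ψ = 0.289, H_out = 11.727 kJ/mol
  T = 337.2 K: K = (2.614, 0.179), RR gives ψ = 0.240, H_out = 9.242 kJ/mol
  T = 334.8 K: K = (2.504, 0.175), RR gives ψ = 0.213, H_out = 7.891 kJ/mol
  T = 333.6 K: K = (2.450, 0.172), RR gives ψ = 0.199, H_out = 7.176 kJ/mol
Linear interpolation between T = 333.6 (H_out = 7.176) and T = 334.8 (H_out = 7.891) on hF = 7.252 gives T ≈ 333.7 K, at which ψ = 0.20.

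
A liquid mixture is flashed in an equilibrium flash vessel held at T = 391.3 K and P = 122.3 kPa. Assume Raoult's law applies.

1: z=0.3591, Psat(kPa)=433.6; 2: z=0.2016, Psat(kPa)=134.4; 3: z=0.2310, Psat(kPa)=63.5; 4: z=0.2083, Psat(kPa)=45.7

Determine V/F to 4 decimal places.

V/F = 0.6227

Raoult's law: Kᵢ = Pᵢˢᵃᵗ/P = Pᵢˢᵃᵗ/122.3.
  K_1 = 433.6/122.3 = 3.545380, K_2 = 134.4/122.3 = 1.098937, K_3 = 63.5/122.3 = 0.519215, K_4 = 45.7/122.3 = 0.373671
Iterate (Newton) starting at V/F = 0.5:
  V/F = 0.5000: g = 0.08503, g' = -0.7180 → V/F = 0.6184
  V/F = 0.6184: g = 0.00288, g' = -0.6787 → V/F = 0.6227
Converged at V/F = 0.6227.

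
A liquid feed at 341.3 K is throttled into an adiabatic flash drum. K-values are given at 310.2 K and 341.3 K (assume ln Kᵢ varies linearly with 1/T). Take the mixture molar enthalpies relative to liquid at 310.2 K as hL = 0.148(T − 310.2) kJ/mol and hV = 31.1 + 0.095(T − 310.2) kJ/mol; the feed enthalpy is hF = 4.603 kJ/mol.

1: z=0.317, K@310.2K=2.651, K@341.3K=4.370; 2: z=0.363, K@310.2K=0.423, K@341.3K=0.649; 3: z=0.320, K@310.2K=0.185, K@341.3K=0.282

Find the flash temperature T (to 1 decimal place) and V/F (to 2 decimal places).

T = 315.8 K, V/F = 0.12

Adiabatic flash: solve Rachford–Rice at each trial T, then check hF = ψ·hV(T) + (1−ψ)·hL(T).
  T = 310.2 K: K = (2.651, 0.423, 0.185), RR gives ψ = 0.046, H_out = 1.439 kJ/mol
  T = 341.3 K: K = (4.370, 0.649, 0.282), RR gives ψ = 0.385, H_out = 15.945 kJ/mol
  T = 325.8 K: K = (3.447, 0.530, 0.231), RR gives ψ = 0.235, H_out = 9.428 kJ/mol
  T = 318.0 K: K = (3.033, 0.475, 0.207), RR gives ψ = 0.149, H_out = 5.727 kJ/mol
  T = 314.1 K: K = (2.838, 0.448, 0.196), RR gives ψ = 0.100, H_out = 3.678 kJ/mol
  T = 316.1 K: K = (2.937, 0.462, 0.202), RR gives ψ = 0.126, H_out = 4.750 kJ/mol
Linear interpolation between T = 314.1 (H_out = 3.678) and T = 316.1 (H_out = 4.750) on hF = 4.603 gives T ≈ 315.8 K, at which ψ = 0.12.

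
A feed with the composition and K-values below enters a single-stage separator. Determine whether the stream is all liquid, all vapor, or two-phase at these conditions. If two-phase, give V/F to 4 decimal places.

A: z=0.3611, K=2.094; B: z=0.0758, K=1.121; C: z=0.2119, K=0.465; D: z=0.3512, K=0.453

ΣzᵢKᵢ = 1.0987; Σzᵢ/Kᵢ = 1.4710.
Both exceed 1, so a two-phase solution exists.
Iterate (Newton) starting at ψ = 0.36:
  ψ = 0.3600: g = -0.08741, g' = -0.4794 → ψ = 0.1777
  ψ = 0.1777: g = 0.00167, g' = -0.5070 → ψ = 0.1810
Converged at ψ = 0.1810.

two-phase, V/F = 0.1810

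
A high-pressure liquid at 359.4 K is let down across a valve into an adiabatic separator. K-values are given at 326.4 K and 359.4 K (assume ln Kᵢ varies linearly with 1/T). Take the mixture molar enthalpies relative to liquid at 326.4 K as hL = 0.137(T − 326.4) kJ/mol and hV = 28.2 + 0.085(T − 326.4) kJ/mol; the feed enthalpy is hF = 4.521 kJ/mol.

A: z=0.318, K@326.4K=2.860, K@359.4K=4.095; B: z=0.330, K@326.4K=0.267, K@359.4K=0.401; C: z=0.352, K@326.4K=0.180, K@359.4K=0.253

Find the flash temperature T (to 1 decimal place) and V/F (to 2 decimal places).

T = 336.2 K, V/F = 0.11

Adiabatic flash: solve Rachford–Rice at each trial T, then check hF = ψ·hV(T) + (1−ψ)·hL(T).
  T = 326.4 K: K = (2.860, 0.267, 0.180), RR gives ψ = 0.042, H_out = 1.187 kJ/mol
  T = 359.4 K: K = (4.095, 0.401, 0.253), RR gives ψ = 0.249, H_out = 11.125 kJ/mol
  T = 342.9 K: K = (3.452, 0.330, 0.215), RR gives ψ = 0.158, H_out = 6.572 kJ/mol
  T = 334.6 K: K = (3.148, 0.298, 0.197), RR gives ψ = 0.104, H_out = 4.009 kJ/mol
  T = 338.8 K: K = (3.300, 0.314, 0.206), RR gives ψ = 0.132, H_out = 5.336 kJ/mol
  T = 336.7 K: K = (3.223, 0.306, 0.202), RR gives ψ = 0.118, H_out = 4.681 kJ/mol
Linear interpolation between T = 334.6 (H_out = 4.009) and T = 336.7 (H_out = 4.681) on hF = 4.521 gives T ≈ 336.2 K, at which ψ = 0.11.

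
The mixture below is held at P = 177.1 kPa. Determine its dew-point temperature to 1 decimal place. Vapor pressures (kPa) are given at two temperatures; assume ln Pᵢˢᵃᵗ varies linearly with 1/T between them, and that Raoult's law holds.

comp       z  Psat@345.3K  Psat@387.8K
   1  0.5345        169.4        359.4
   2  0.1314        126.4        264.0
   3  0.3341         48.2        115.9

T = 379.4 K

Dew-point temperature: Σzᵢ·P/Pᵢˢᵃᵗ(T) = 1. Interpolate ln Pᵢˢᵃᵗ = aᵢ + bᵢ/T.
  T = 345.3 K: ΣzᵢP/Pᵢˢᵃᵗ = 1.9705
  T = 387.8 K: ΣzᵢP/Pᵢˢᵃᵗ = 0.8620
  T = 366.6 K: ΣzᵢP/Pᵢˢᵃᵗ = 1.2706
  T = 377.2 K: ΣzᵢP/Pᵢˢᵃᵗ = 1.0408
  T = 382.5 K: ΣzᵢP/Pᵢˢᵃᵗ = 0.9459
  T = 379.9 K: ΣzᵢP/Pᵢˢᵃᵗ = 0.9910
Interpolating between 377.2 K and 379.9 K gives T ≈ 379.4 K.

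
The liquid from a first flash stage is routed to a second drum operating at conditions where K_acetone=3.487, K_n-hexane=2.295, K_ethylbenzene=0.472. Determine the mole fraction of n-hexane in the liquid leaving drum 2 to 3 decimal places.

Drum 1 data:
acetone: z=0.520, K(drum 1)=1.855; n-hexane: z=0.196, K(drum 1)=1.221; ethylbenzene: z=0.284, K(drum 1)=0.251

x_n-hexane (drum 2) = 0.087

Drum 1:
Let ψ₁ = V/F and solve Σ zᵢ(Kᵢ−1)/(1+ψ₁(Kᵢ−1)) = 0.
Feasibility: ΣzᵢKᵢ = 1.275, Σzᵢ/Kᵢ = 1.572 — both > 1, two phases present.
Newton iteration, ψ₁⁰ = 0.31:
  ψ₁ = 0.310: g = 0.1149, g' = -0.516 → ψ₁ = 0.533
  ψ₁ = 0.533: g = -0.0097, g' = -0.628 → ψ₁ = 0.517
Converged at ψ₁ = 0.517.
Drum-1 compositions:
  acetone: x = 0.361, y = 0.669
  n-hexane: x = 0.176, y = 0.215
  ethylbenzene: x = 0.464, y = 0.116
Drum-2 feed = drum-1 liquid: z₂ = (0.3606, 0.1759, 0.4635).
Drum 2:
Rachford–Rice: g(ψ₂) = Σ zᵢ(Kᵢ−1)/(1+ψ₂(Kᵢ−1)) = 0.
g(0) = ΣzᵢKᵢ − 1 = 0.880 and g(1) = 1 − Σzᵢ/Kᵢ = -0.162, so a root lies in (0, 1).
Newton iteration, ψ₂⁰ = 0.5:
  ψ₂ = 0.500: g = 0.2055, g' = -0.790 → ψ₂ = 0.760
  ψ₂ = 0.760: g = 0.0163, g' = -0.702 → ψ₂ = 0.783
Converged at ψ₂ = 0.783.
  acetone: x = 0.122, y = 0.427
  n-hexane: x = 0.087, y = 0.200
  ethylbenzene: x = 0.790, y = 0.373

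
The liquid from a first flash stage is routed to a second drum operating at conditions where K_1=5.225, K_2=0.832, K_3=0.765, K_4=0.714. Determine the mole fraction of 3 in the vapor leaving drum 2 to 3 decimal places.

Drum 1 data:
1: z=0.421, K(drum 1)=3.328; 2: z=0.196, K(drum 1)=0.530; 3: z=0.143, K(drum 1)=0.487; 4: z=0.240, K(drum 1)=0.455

y_3 (drum 2) = 0.179

Drum 1:
Newton iteration, ψ₁⁰ = 0.5:
  ψ₁ = 0.500: g = 0.0540, g' = -0.764 → ψ₁ = 0.571
  ψ₁ = 0.571: g = 0.0014, g' = -0.727 → ψ₁ = 0.573
Converged at ψ₁ = 0.573.
Drum-1 compositions:
  1: x = 0.180, y = 0.601
  2: x = 0.268, y = 0.142
  3: x = 0.202, y = 0.099
  4: x = 0.349, y = 0.159
Drum-2 feed = drum-1 liquid: z₂ = (0.1804, 0.2682, 0.2025, 0.3489).
Drum 2:
Let ψ₂ = V/F and solve Σ zᵢ(Kᵢ−1)/(1+ψ₂(Kᵢ−1)) = 0.
Check two-phase: ΣzᵢKᵢ = 1.570 > 1 and Σzᵢ/Kᵢ = 1.110 > 1, so g(0) = 0.570 > 0 and g(1) = -0.110 < 0.
Iterate (Newton) starting at ψ₂ = 0.37:
  ψ₂ = 0.370: g = 0.0857, g' = -0.548 → ψ₂ = 0.526
  ψ₂ = 0.526: g = 0.0153, g' = -0.373 → ψ₂ = 0.567
  ψ₂ = 0.567: g = 0.0006, g' = -0.344 → ψ₂ = 0.569
Converged at ψ₂ = 0.569.
  1: x = 0.053, y = 0.277
  2: x = 0.297, y = 0.247
  3: x = 0.234, y = 0.179
  4: x = 0.417, y = 0.298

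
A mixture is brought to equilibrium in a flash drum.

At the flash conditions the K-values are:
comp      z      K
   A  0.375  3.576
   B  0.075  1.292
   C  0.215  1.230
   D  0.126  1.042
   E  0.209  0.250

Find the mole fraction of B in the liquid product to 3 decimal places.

x_B = 0.061

Material balance + equilibrium reduce to Σ zᵢ(Kᵢ−1)/(1+V/F(Kᵢ−1)) = 0.
Check two-phase: ΣzᵢKᵢ = 1.886 > 1 and Σzᵢ/Kᵢ = 1.295 > 1, so g(0) = 0.886 > 0 and g(1) = -0.295 < 0.
Newton–Raphson from V/F = 0.38:
  V/F = 0.380: g = 0.3393, g' = -0.880 → V/F = 0.765
  V/F = 0.765: g = 0.0221, g' = -0.942 → V/F = 0.789
  V/F = 0.789: g = -0.0005, g' = -0.988 → V/F = 0.788
Converged at V/F = 0.788.
Compositions from xᵢ = zᵢ/(1+V/F(Kᵢ−1)), yᵢ = Kᵢxᵢ:
  A: x = 0.124, y = 0.442
  B: x = 0.061, y = 0.079
  C: x = 0.182, y = 0.224
  D: x = 0.122, y = 0.127
  E: x = 0.511, y = 0.128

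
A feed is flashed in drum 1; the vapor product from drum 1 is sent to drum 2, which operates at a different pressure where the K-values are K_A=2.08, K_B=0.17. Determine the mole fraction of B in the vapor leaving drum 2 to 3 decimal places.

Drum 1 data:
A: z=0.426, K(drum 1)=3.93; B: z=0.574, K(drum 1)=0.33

Drum 1:
Newton–Raphson from ψ₁ = 0.4:
  ψ₁ = 0.400: g = 0.0493, g' = -1.256 → ψ₁ = 0.439
  ψ₁ = 0.439: g = 0.0008, g' = -1.217 → ψ₁ = 0.440
Converged at ψ₁ = 0.440.
Drum-1 compositions:
  A: x = 0.186, y = 0.731
  B: x = 0.814, y = 0.269
Drum-2 feed = drum-1 vapor: z₂ = (0.7314, 0.2686).
Drum 2:
Let ψ₂ = V/F and solve Σ zᵢ(Kᵢ−1)/(1+ψ₂(Kᵢ−1)) = 0.
Feasibility: ΣzᵢKᵢ = 1.567, Σzᵢ/Kᵢ = 1.932 — both > 1, two phases present.
Binary case is linear: z₁(K₁−1)(1+ψ₂(K₂−1)) + z₂(K₂−1)(1+ψ₂(K₁−1)) = 0
⇒ ψ₂ = [z₁(K₁−1)+z₂(K₂−1)] / [−(K₁−1)(K₂−1)] = 0.5670/0.8964 = 0.633
  A: x = 0.435, y = 0.904
  B: x = 0.565, y = 0.096

y_B (drum 2) = 0.096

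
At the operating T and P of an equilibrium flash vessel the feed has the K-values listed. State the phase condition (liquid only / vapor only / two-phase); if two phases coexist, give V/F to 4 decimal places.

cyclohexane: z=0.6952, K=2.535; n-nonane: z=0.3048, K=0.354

two-phase, V/F = 0.8776

ΣzᵢKᵢ = 1.8702; Σzᵢ/Kᵢ = 1.1353.
Both exceed 1, so a two-phase solution exists.
Material balance + equilibrium reduce to Σ zᵢ(Kᵢ−1)/(1+ψ(Kᵢ−1)) = 0.
Iterate (Newton) starting at ψ = 0.5:
  ψ = 0.5000: g = 0.31291, g' = -0.8019 → ψ = 0.8902
  ψ = 0.8902: g = -0.01246, g' = -0.9970 → ψ = 0.8777
  ψ = 0.8777: g = -0.00013, g' = -0.9758 → ψ = 0.8776
Converged at ψ = 0.8776.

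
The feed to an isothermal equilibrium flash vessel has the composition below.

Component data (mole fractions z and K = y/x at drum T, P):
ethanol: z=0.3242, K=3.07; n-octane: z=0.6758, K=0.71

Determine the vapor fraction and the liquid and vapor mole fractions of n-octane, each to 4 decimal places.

Let ψ = V/F and solve Σ zᵢ(Kᵢ−1)/(1+ψ(Kᵢ−1)) = 0.
Feasibility: ΣzᵢKᵢ = 1.4751, Σzᵢ/Kᵢ = 1.0574 — both > 1, two phases present.
Binary case is linear: z₁(K₁−1)(1+ψ(K₂−1)) + z₂(K₂−1)(1+ψ(K₁−1)) = 0
⇒ ψ = [z₁(K₁−1)+z₂(K₂−1)] / [−(K₁−1)(K₂−1)] = 0.47511/0.60030 = 0.7915
Compositions from xᵢ = zᵢ/(1+ψ(Kᵢ−1)), yᵢ = Kᵢxᵢ:
  ethanol: x = 0.1229, y = 0.3772
  n-octane: x = 0.8771, y = 0.6228

ψ = 0.7915, x_n-octane = 0.8771, y_n-octane = 0.6228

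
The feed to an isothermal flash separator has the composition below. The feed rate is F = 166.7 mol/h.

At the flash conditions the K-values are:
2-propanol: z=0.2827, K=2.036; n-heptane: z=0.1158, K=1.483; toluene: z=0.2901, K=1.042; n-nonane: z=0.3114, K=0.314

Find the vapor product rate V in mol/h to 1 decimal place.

V = 55.9 mol/h

Material balance + equilibrium reduce to Σ zᵢ(Kᵢ−1)/(1+β(Kᵢ−1)) = 0.
g(0) = ΣzᵢKᵢ − 1 = 0.1474 and g(1) = 1 − Σzᵢ/Kᵢ = -0.4871, so a root lies in (0, 1).
Iterate (Newton) starting at β = 0.56:
  β = 0.5600: g = -0.10560, g' = -0.5251 → β = 0.3589
  β = 0.3589: g = -0.01023, g' = -0.4393 → β = 0.3356
  β = 0.3356: g = -0.00005, g' = -0.4349 → β = 0.3355
Converged at β = 0.3355.
Then V = β·F = 0.3355·166.7 = 55.9 mol/h and L = F − V = 110.8 mol/h.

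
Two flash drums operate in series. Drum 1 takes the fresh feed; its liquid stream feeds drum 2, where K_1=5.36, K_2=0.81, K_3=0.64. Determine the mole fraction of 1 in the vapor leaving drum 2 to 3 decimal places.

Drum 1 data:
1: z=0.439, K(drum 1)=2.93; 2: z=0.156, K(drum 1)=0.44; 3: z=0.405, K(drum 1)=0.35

Drum 1:
Rachford–Rice: g(ψ₁) = Σ zᵢ(Kᵢ−1)/(1+ψ₁(Kᵢ−1)) = 0.
Feasibility: ΣzᵢKᵢ = 1.497, Σzᵢ/Kᵢ = 1.662 — both > 1, two phases present.
Newton–Raphson from ψ₁ = 0.5:
  ψ₁ = 0.500: g = -0.0802, g' = -0.893 → ψ₁ = 0.410
  ψ₁ = 0.410: g = 0.0004, g' = -0.910 → ψ₁ = 0.411
Converged at ψ₁ = 0.411.
Drum-1 compositions:
  1: x = 0.245, y = 0.717
  2: x = 0.203, y = 0.089
  3: x = 0.553, y = 0.193
Drum-2 feed = drum-1 liquid: z₂ = (0.2449, 0.2026, 0.5525).
Drum 2:
Material balance + equilibrium reduce to Σ zᵢ(Kᵢ−1)/(1+ψ₂(Kᵢ−1)) = 0.
g(0) = ΣzᵢKᵢ − 1 = 0.830 and g(1) = 1 − Σzᵢ/Kᵢ = -0.159, so a root lies in (0, 1).
Newton iteration, ψ₂⁰ = 0.55:
  ψ₂ = 0.550: g = 0.0232, g' = -0.524 → ψ₂ = 0.594
  ψ₂ = 0.594: g = 0.0009, g' = -0.486 → ψ₂ = 0.596
Converged at ψ₂ = 0.596.
  1: x = 0.068, y = 0.365
  2: x = 0.228, y = 0.185
  3: x = 0.703, y = 0.450

y_1 (drum 2) = 0.365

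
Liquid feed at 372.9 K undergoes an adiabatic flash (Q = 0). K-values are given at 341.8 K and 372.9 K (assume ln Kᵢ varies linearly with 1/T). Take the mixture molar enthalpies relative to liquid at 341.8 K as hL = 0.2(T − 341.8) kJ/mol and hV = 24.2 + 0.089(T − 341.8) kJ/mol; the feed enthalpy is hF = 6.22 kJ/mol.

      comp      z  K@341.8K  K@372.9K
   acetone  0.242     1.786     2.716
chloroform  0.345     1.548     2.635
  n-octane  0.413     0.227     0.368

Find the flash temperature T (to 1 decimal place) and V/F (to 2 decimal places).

Adiabatic flash: solve Rachford–Rice at each trial T, then check hF = ψ·hV(T) + (1−ψ)·hL(T).
  T = 341.8 K: K = (1.786, 1.548, 0.227), RR gives ψ = 0.119, H_out = 2.872 kJ/mol
  T = 372.9 K: K = (2.716, 2.635, 0.368), RR gives ψ = 0.681, H_out = 20.353 kJ/mol
  T = 357.4 K: K = (2.224, 2.045, 0.292), RR gives ψ = 0.460, H_out = 13.445 kJ/mol
  T = 349.6 K: K = (1.998, 1.785, 0.258), RR gives ψ = 0.317, H_out = 8.950 kJ/mol
  T = 345.7 K: K = (1.890, 1.663, 0.242), RR gives ψ = 0.227, H_out = 6.185 kJ/mol
  T = 347.6 K: K = (1.942, 1.722, 0.250), RR gives ψ = 0.273, H_out = 7.588 kJ/mol
Linear interpolation between T = 345.7 (H_out = 6.185) and T = 347.6 (H_out = 7.588) on hF = 6.22 gives T ≈ 345.7 K, at which ψ = 0.23.

T = 345.7 K, V/F = 0.23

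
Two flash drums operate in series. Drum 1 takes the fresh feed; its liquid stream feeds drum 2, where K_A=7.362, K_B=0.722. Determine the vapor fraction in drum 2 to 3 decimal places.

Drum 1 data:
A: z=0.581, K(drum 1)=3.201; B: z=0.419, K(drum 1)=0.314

V/F (drum 2) = 0.735

Drum 1:
Material balance + equilibrium reduce to Σ zᵢ(Kᵢ−1)/(1+ψ₁(Kᵢ−1)) = 0.
Check two-phase: ΣzᵢKᵢ = 1.991 > 1 and Σzᵢ/Kᵢ = 1.516 > 1, so g(0) = 0.991 > 0 and g(1) = -0.516 < 0.
Binary case is linear: z₁(K₁−1)(1+ψ₁(K₂−1)) + z₂(K₂−1)(1+ψ₁(K₁−1)) = 0
⇒ ψ₁ = [z₁(K₁−1)+z₂(K₂−1)] / [−(K₁−1)(K₂−1)] = 0.9913/1.5099 = 0.657
Drum-1 compositions:
  A: x = 0.238, y = 0.761
  B: x = 0.762, y = 0.239
Drum-2 feed = drum-1 liquid: z₂ = (0.2376, 0.7624).
Drum 2:
Material balance + equilibrium reduce to Σ zᵢ(Kᵢ−1)/(1+ψ₂(Kᵢ−1)) = 0.
Check two-phase: ΣzᵢKᵢ = 2.300 > 1 and Σzᵢ/Kᵢ = 1.088 > 1, so g(0) = 1.300 > 0 and g(1) = -0.088 < 0.
Newton–Raphson from ψ₂ = 0.56:
  ψ₂ = 0.560: g = 0.0803, g' = -0.545 → ψ₂ = 0.707
  ψ₂ = 0.707: g = 0.0110, g' = -0.409 → ψ₂ = 0.734
  ψ₂ = 0.734: g = 0.0002, g' = -0.392 → ψ₂ = 0.735
Converged at ψ₂ = 0.735.
  A: x = 0.042, y = 0.308
  B: x = 0.958, y = 0.692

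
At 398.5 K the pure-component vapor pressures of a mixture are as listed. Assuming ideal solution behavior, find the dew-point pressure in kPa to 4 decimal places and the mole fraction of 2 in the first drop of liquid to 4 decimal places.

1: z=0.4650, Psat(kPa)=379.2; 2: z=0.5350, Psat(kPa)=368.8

At the dew point ψ → 1, so Σzᵢ/Kᵢ = 1 with Kᵢ = Pᵢˢᵃᵗ/P ⇒ 1/P = Σzᵢ/Pᵢˢᵃᵗ.
1/P = 0.4650/379.2 + 0.5350/368.8 = 0.0026769 ⇒ P = 373.5641 kPa
xᵢ = zᵢP/Pᵢˢᵃᵗ ⇒ x_2 = 0.5350·373.5641/368.8 = 0.5419

Pdew = 373.5641 kPa, x_2 = 0.5419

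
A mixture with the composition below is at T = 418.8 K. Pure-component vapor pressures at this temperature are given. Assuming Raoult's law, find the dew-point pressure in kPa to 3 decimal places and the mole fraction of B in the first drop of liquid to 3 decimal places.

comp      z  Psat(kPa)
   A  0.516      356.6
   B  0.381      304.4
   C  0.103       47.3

Pdew = 205.076 kPa, x_B = 0.257

At the dew point ψ → 1, so Σzᵢ/Kᵢ = 1 with Kᵢ = Pᵢˢᵃᵗ/P ⇒ 1/P = Σzᵢ/Pᵢˢᵃᵗ.
1/P = 0.516/356.6 + 0.381/304.4 + 0.103/47.3 = 0.004876 ⇒ P = 205.076 kPa
xᵢ = zᵢP/Pᵢˢᵃᵗ ⇒ x_B = 0.381·205.076/304.4 = 0.257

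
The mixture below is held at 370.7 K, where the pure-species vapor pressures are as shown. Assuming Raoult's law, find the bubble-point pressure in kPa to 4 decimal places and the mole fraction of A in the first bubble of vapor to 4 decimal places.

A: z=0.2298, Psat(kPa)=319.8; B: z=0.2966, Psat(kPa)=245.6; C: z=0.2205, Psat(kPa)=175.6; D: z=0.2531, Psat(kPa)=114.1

Pbub = 213.9335 kPa, y_A = 0.3435

At the bubble point ψ → 0, so ΣzᵢKᵢ = 1 with Kᵢ = Pᵢˢᵃᵗ/P ⇒ P = ΣzᵢPᵢˢᵃᵗ.
P = 0.2298·319.8 + 0.2966·245.6 + 0.2205·175.6 + 0.2531·114.1 = 213.9335 kPa
yᵢ = zᵢPᵢˢᵃᵗ/P ⇒ y_A = 0.2298·319.8/213.9335 = 0.3435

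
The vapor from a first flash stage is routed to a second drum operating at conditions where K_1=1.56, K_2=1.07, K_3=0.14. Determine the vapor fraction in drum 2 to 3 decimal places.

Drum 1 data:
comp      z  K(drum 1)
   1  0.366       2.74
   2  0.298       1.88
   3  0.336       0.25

V/F (drum 2) = 0.491

Drum 1:
Let ψ₁ = V/F and solve Σ zᵢ(Kᵢ−1)/(1+ψ₁(Kᵢ−1)) = 0.
Check two-phase: ΣzᵢKᵢ = 1.647 > 1 and Σzᵢ/Kᵢ = 1.636 > 1, so g(0) = 0.647 > 0 and g(1) = -0.636 < 0.
Iterate (Newton) starting at ψ₁ = 0.5:
  ψ₁ = 0.500: g = 0.1195, g' = -0.912 → ψ₁ = 0.631
  ψ₁ = 0.631: g = -0.0062, g' = -1.028 → ψ₁ = 0.625
Converged at ψ₁ = 0.625.
Drum-1 compositions:
  1: x = 0.175, y = 0.480
  2: x = 0.192, y = 0.361
  3: x = 0.632, y = 0.158
Drum-2 feed = drum-1 vapor: z₂ = (0.4804, 0.3615, 0.1581).
Drum 2:
Material balance + equilibrium reduce to Σ zᵢ(Kᵢ−1)/(1+ψ₂(Kᵢ−1)) = 0.
Feasibility: ΣzᵢKᵢ = 1.158, Σzᵢ/Kᵢ = 1.775 — both > 1, two phases present.
Newton–Raphson from ψ₂ = 0.5:
  ψ₂ = 0.500: g = -0.0039, g' = -0.454 → ψ₂ = 0.491
Converged at ψ₂ = 0.491.
  1: x = 0.377, y = 0.588
  2: x = 0.349, y = 0.374
  3: x = 0.274, y = 0.038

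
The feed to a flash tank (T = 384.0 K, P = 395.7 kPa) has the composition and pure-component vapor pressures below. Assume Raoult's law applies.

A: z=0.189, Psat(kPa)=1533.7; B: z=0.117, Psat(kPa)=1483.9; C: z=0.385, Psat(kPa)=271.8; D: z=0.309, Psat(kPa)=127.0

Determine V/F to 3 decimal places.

Raoult's law: Kᵢ = Pᵢˢᵃᵗ/P = Pᵢˢᵃᵗ/395.7.
  K_A = 1533.7/395.7 = 3.87592, K_B = 1483.9/395.7 = 3.75006, K_C = 271.8/395.7 = 0.68688, K_D = 127.0/395.7 = 0.32095
Rachford–Rice: g(V/F) = Σ zᵢ(Kᵢ−1)/(1+V/F(Kᵢ−1)) = 0.
Feasibility: ΣzᵢKᵢ = 1.535, Σzᵢ/Kᵢ = 1.603 — both > 1, two phases present.
Newton–Raphson from V/F = 0.5:
  V/F = 0.500: g = -0.1022, g' = -0.800 → V/F = 0.372
  V/F = 0.372: g = 0.0043, g' = -0.884 → V/F = 0.377
Converged at V/F = 0.377.

V/F = 0.377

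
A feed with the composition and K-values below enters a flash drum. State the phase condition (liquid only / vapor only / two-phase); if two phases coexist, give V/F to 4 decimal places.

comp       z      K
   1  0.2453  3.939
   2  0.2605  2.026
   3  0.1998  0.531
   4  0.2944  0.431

ΣzᵢKᵢ = 1.7270; Σzᵢ/Kᵢ = 1.2502.
Both exceed 1, so a two-phase solution exists.
Newton iteration, ψ⁰ = 0.5:
  ψ = 0.5000: g = 0.11205, g' = -0.7284 → ψ = 0.6538
  ψ = 0.6538: g = 0.00482, g' = -0.6796 → ψ = 0.6609
Converged at ψ = 0.6609.

two-phase, V/F = 0.6609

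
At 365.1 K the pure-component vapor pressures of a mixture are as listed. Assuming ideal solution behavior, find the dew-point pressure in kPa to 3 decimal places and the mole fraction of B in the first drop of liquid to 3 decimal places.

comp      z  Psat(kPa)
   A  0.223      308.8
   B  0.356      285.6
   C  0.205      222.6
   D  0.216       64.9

Pdew = 160.829 kPa, x_B = 0.200

At the dew point ψ → 1, so Σzᵢ/Kᵢ = 1 with Kᵢ = Pᵢˢᵃᵗ/P ⇒ 1/P = Σzᵢ/Pᵢˢᵃᵗ.
1/P = 0.223/308.8 + 0.356/285.6 + 0.205/222.6 + 0.216/64.9 = 0.006218 ⇒ P = 160.829 kPa
xᵢ = zᵢP/Pᵢˢᵃᵗ ⇒ x_B = 0.356·160.829/285.6 = 0.200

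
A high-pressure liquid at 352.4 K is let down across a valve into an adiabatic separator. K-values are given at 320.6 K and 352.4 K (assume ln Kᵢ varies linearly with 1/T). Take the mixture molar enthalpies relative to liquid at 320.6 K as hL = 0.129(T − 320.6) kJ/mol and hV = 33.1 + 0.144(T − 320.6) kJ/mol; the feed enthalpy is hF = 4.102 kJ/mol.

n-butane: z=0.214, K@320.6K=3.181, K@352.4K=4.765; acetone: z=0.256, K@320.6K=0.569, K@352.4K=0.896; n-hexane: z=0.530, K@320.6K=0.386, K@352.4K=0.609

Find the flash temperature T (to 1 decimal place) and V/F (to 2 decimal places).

T = 326.8 K, V/F = 0.10

Adiabatic flash: solve Rachford–Rice at each trial T, then check hF = ψ·hV(T) + (1−ψ)·hL(T).
  T = 320.6 K: K = (3.181, 0.569, 0.386), RR gives ψ = 0.025, H_out = 0.844 kJ/mol
  T = 352.4 K: K = (4.765, 0.896, 0.609), RR gives ψ = 0.488, H_out = 20.476 kJ/mol
  T = 336.5 K: K = (3.931, 0.722, 0.490), RR gives ψ = 0.221, H_out = 9.425 kJ/mol
  T = 328.6 K: K = (3.547, 0.643, 0.437), RR gives ψ = 0.122, H_out = 5.075 kJ/mol
  T = 324.6 K: K = (3.361, 0.605, 0.411), RR gives ψ = 0.074, H_out = 2.958 kJ/mol
  T = 326.6 K: K = (3.454, 0.624, 0.424), RR gives ψ = 0.098, H_out = 4.014 kJ/mol
Linear interpolation between T = 326.6 (H_out = 4.014) and T = 328.6 (H_out = 5.075) on hF = 4.102 gives T ≈ 326.8 K, at which ψ = 0.10.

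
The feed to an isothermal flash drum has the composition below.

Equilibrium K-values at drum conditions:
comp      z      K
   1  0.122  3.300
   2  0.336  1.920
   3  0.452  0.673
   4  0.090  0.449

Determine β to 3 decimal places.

Let β = V/F and solve Σ zᵢ(Kᵢ−1)/(1+β(Kᵢ−1)) = 0.
Check two-phase: ΣzᵢKᵢ = 1.392 > 1 and Σzᵢ/Kᵢ = 1.084 > 1, so g(0) = 0.392 > 0 and g(1) = -0.084 < 0.
Newton–Raphson from β = 0.5:
  β = 0.500: g = 0.0971, g' = -0.394 → β = 0.746
  β = 0.746: g = 0.0068, g' = -0.351 → β = 0.766
Converged at β = 0.766.

β = 0.766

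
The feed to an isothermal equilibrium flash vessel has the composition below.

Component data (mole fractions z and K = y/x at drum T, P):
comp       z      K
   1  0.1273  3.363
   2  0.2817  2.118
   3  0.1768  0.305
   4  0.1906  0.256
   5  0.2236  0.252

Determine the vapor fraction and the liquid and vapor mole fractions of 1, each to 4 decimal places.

ψ = 0.1564, x_1 = 0.0930, y_1 = 0.3126

Let ψ = V/F and solve Σ zᵢ(Kᵢ−1)/(1+ψ(Kᵢ−1)) = 0.
g(0) = ΣzᵢKᵢ − 1 = 0.1838 and g(1) = 1 − Σzᵢ/Kᵢ = -1.3824, so a root lies in (0, 1).
Iterate (Newton) starting at ψ = 0.35:
  ψ = 0.3500: g = -0.18967, g' = -0.9664 → ψ = 0.1537
  ψ = 0.1537: g = 0.00272, g' = -1.0401 → ψ = 0.1564
Converged at ψ = 0.1564.
Compositions from xᵢ = zᵢ/(1+ψ(Kᵢ−1)), yᵢ = Kᵢxᵢ:
  1: x = 0.0930, y = 0.3126
  2: x = 0.2398, y = 0.5079
  3: x = 0.1984, y = 0.0605
  4: x = 0.2157, y = 0.0552
  5: x = 0.2532, y = 0.0638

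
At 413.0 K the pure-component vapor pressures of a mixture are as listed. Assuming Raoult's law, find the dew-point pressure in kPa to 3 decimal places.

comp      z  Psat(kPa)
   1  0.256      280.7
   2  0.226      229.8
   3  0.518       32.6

At the dew point ψ → 1, so Σzᵢ/Kᵢ = 1 with Kᵢ = Pᵢˢᵃᵗ/P ⇒ 1/P = Σzᵢ/Pᵢˢᵃᵗ.
1/P = 0.256/280.7 + 0.226/229.8 + 0.518/32.6 = 0.017785 ⇒ P = 56.227 kPa

Pdew = 56.227 kPa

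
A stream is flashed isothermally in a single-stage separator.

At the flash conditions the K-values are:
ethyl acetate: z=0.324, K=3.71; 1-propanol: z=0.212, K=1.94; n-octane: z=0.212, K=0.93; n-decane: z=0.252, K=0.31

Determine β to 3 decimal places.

β = 0.785

Let β = V/F and solve Σ zᵢ(Kᵢ−1)/(1+β(Kᵢ−1)) = 0.
Feasibility: ΣzᵢKᵢ = 1.889, Σzᵢ/Kᵢ = 1.237 — both > 1, two phases present.
Iterate (Newton) starting at β = 0.66:
  β = 0.660: g = 0.1030, g' = -0.783 → β = 0.792
  β = 0.792: g = -0.0054, g' = -0.886 → β = 0.785
Converged at β = 0.785.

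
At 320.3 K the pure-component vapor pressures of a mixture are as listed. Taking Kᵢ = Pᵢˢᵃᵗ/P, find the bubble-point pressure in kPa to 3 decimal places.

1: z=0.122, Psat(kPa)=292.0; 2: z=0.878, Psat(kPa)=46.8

Pbub = 76.714 kPa

At the bubble point ψ → 0, so ΣzᵢKᵢ = 1 with Kᵢ = Pᵢˢᵃᵗ/P ⇒ P = ΣzᵢPᵢˢᵃᵗ.
P = 0.122·292.0 + 0.878·46.8 = 76.714 kPa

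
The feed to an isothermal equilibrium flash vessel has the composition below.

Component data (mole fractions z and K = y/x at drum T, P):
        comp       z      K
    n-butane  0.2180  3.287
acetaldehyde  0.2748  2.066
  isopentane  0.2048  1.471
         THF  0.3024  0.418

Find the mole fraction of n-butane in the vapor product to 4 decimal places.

Material balance + equilibrium reduce to Σ zᵢ(Kᵢ−1)/(1+ψ(Kᵢ−1)) = 0.
Check two-phase: ΣzᵢKᵢ = 1.7120 > 1 and Σzᵢ/Kᵢ = 1.0620 > 1, so g(0) = 0.7120 > 0 and g(1) = -0.0620 < 0.
Newton–Raphson from ψ = 0.42:
  ψ = 0.4200: g = 0.30424, g' = -0.6567 → ψ = 0.8833
  ψ = 0.8833: g = 0.02191, g' = -0.6643 → ψ = 0.9162
  ψ = 0.9162: g = -0.00043, g' = -0.6913 → ψ = 0.9156
Converged at ψ = 0.9156.
Compositions from xᵢ = zᵢ/(1+ψ(Kᵢ−1)), yᵢ = Kᵢxᵢ:
  n-butane: x = 0.0705, y = 0.2316
  acetaldehyde: x = 0.1391, y = 0.2873
  isopentane: x = 0.1431, y = 0.2105
  THF: x = 0.6474, y = 0.2706

y_n-butane = 0.2316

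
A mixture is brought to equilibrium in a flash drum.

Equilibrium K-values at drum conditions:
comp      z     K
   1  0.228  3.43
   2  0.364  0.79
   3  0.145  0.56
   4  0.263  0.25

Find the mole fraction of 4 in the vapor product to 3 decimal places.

y_4 = 0.077

Newton–Raphson from β = 0.5:
  β = 0.500: g = -0.2327, g' = -0.719 → β = 0.177
  β = 0.177: g = 0.0118, g' = -0.906 → β = 0.190
Converged at β = 0.190.
Compositions from xᵢ = zᵢ/(1+β(Kᵢ−1)), yᵢ = Kᵢxᵢ:
  1: x = 0.156, y = 0.535
  2: x = 0.379, y = 0.299
  3: x = 0.158, y = 0.089
  4: x = 0.307, y = 0.077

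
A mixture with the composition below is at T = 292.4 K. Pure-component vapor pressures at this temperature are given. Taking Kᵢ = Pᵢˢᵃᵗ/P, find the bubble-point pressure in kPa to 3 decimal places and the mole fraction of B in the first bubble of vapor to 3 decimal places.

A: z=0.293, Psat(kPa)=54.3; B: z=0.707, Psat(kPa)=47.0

Pbub = 49.139 kPa, y_B = 0.676

At the bubble point ψ → 0, so ΣzᵢKᵢ = 1 with Kᵢ = Pᵢˢᵃᵗ/P ⇒ P = ΣzᵢPᵢˢᵃᵗ.
P = 0.293·54.3 + 0.707·47.0 = 49.139 kPa
yᵢ = zᵢPᵢˢᵃᵗ/P ⇒ y_B = 0.707·47.0/49.139 = 0.676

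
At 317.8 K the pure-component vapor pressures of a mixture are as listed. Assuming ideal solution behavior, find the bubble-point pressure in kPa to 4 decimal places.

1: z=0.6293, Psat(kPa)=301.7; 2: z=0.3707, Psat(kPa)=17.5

Pbub = 196.3471 kPa

At the bubble point ψ → 0, so ΣzᵢKᵢ = 1 with Kᵢ = Pᵢˢᵃᵗ/P ⇒ P = ΣzᵢPᵢˢᵃᵗ.
P = 0.6293·301.7 + 0.3707·17.5 = 196.3471 kPa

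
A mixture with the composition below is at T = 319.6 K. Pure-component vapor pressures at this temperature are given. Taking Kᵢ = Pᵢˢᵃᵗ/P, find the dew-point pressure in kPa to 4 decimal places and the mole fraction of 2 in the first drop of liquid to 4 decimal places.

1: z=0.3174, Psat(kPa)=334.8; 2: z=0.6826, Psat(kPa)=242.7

At the dew point ψ → 1, so Σzᵢ/Kᵢ = 1 with Kᵢ = Pᵢˢᵃᵗ/P ⇒ 1/P = Σzᵢ/Pᵢˢᵃᵗ.
1/P = 0.3174/334.8 + 0.6826/242.7 = 0.0037606 ⇒ P = 265.9182 kPa
xᵢ = zᵢP/Pᵢˢᵃᵗ ⇒ x_2 = 0.6826·265.9182/242.7 = 0.7479

Pdew = 265.9182 kPa, x_2 = 0.7479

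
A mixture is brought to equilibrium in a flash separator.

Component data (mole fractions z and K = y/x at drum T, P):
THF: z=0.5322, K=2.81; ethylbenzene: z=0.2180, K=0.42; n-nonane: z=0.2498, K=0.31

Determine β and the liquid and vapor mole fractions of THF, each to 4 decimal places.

Rachford–Rice: g(β) = Σ zᵢ(Kᵢ−1)/(1+β(Kᵢ−1)) = 0.
g(0) = ΣzᵢKᵢ − 1 = 0.6645 and g(1) = 1 − Σzᵢ/Kᵢ = -0.5142, so a root lies in (0, 1).
Iterate (Newton) starting at β = 0.63:
  β = 0.6300: g = -0.05408, g' = -0.9349 → β = 0.5722
  β = 0.5722: g = -0.00082, g' = -0.9097 → β = 0.5713
Converged at β = 0.5713.
Compositions from xᵢ = zᵢ/(1+β(Kᵢ−1)), yᵢ = Kᵢxᵢ:
  THF: x = 0.2617, y = 0.7353
  ethylbenzene: x = 0.3260, y = 0.1369
  n-nonane: x = 0.4123, y = 0.1278

β = 0.5713, x_THF = 0.2617, y_THF = 0.7353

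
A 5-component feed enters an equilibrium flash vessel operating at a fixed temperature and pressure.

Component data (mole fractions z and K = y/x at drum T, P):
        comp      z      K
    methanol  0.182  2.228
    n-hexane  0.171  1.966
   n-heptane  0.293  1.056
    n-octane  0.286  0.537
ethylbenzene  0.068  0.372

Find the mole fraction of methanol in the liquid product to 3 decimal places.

x_methanol = 0.105

Material balance + equilibrium reduce to Σ zᵢ(Kᵢ−1)/(1+ψ(Kᵢ−1)) = 0.
Check two-phase: ΣzᵢKᵢ = 1.230 > 1 and Σzᵢ/Kᵢ = 1.162 > 1, so g(0) = 0.230 > 0 and g(1) = -0.162 < 0.
Iterate (Newton) starting at ψ = 0.58:
  ψ = 0.580: g = 0.0041, g' = -0.341 → ψ = 0.592
Converged at ψ = 0.592.
Compositions from xᵢ = zᵢ/(1+ψ(Kᵢ−1)), yᵢ = Kᵢxᵢ:
  methanol: x = 0.105, y = 0.235
  n-hexane: x = 0.109, y = 0.214
  n-heptane: x = 0.284, y = 0.299
  n-octane: x = 0.394, y = 0.212
  ethylbenzene: x = 0.108, y = 0.040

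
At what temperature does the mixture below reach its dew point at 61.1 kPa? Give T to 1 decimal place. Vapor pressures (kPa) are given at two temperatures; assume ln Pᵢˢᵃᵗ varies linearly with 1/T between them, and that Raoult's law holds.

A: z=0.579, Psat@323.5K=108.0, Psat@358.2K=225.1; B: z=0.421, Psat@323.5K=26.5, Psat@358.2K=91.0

Dew-point temperature: Σzᵢ·P/Pᵢˢᵃᵗ(T) = 1. Interpolate ln Pᵢˢᵃᵗ = aᵢ + bᵢ/T.
  T = 323.5 K: ΣzᵢP/Pᵢˢᵃᵗ = 1.2982
  T = 358.2 K: ΣzᵢP/Pᵢˢᵃᵗ = 0.4398
  T = 340.9 K: ΣzᵢP/Pᵢˢᵃᵗ = 0.7292
  T = 332.2 K: ΣzᵢP/Pᵢˢᵃᵗ = 0.9640
  T = 327.9 K: ΣzᵢP/Pᵢˢᵃᵗ = 1.1141
  T = 330.0 K: ΣzᵢP/Pᵢˢᵃᵗ = 1.0375
Interpolating between 330.0 K and 332.2 K gives T ≈ 331.1 K.

T = 331.1 K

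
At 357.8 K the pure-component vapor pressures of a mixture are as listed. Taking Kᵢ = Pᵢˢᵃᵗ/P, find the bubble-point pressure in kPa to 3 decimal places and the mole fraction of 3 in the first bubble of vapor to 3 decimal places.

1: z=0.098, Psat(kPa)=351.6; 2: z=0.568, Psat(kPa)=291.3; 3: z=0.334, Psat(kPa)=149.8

At the bubble point ψ → 0, so ΣzᵢKᵢ = 1 with Kᵢ = Pᵢˢᵃᵗ/P ⇒ P = ΣzᵢPᵢˢᵃᵗ.
P = 0.098·351.6 + 0.568·291.3 + 0.334·149.8 = 249.948 kPa
yᵢ = zᵢPᵢˢᵃᵗ/P ⇒ y_3 = 0.334·149.8/249.948 = 0.200

Pbub = 249.948 kPa, y_3 = 0.200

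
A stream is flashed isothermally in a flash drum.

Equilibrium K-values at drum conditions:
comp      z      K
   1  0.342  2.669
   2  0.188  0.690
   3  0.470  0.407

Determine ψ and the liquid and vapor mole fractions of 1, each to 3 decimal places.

ψ = 0.267, x_1 = 0.237, y_1 = 0.631

Let ψ = V/F and solve Σ zᵢ(Kᵢ−1)/(1+ψ(Kᵢ−1)) = 0.
Feasibility: ΣzᵢKᵢ = 1.234, Σzᵢ/Kᵢ = 1.555 — both > 1, two phases present.
Newton–Raphson from ψ = 0.5:
  ψ = 0.500: g = -0.1540, g' = -0.642 → ψ = 0.260
  ψ = 0.260: g = 0.0050, g' = -0.716 → ψ = 0.267
Converged at ψ = 0.267.
Compositions from xᵢ = zᵢ/(1+ψ(Kᵢ−1)), yᵢ = Kᵢxᵢ:
  1: x = 0.237, y = 0.631
  2: x = 0.205, y = 0.141
  3: x = 0.559, y = 0.227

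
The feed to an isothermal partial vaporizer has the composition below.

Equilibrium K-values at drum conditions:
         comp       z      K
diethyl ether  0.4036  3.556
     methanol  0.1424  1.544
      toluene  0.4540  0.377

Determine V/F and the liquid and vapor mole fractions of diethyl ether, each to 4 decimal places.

V/F = 0.6157, x_diethyl ether = 0.1568, y_diethyl ether = 0.5576

Newton iteration, V/F⁰ = 0.5:
  V/F = 0.5000: g = 0.10295, g' = -0.9059 → V/F = 0.6136
  V/F = 0.6136: g = 0.00183, g' = -0.8852 → V/F = 0.6157
Converged at V/F = 0.6157.
Compositions from xᵢ = zᵢ/(1+V/F(Kᵢ−1)), yᵢ = Kᵢxᵢ:
  diethyl ether: x = 0.1568, y = 0.5576
  methanol: x = 0.1067, y = 0.1647
  toluene: x = 0.7365, y = 0.2777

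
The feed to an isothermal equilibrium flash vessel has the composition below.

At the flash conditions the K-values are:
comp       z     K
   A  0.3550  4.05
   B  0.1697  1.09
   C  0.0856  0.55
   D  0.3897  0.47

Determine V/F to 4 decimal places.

V/F = 0.6620

Newton–Raphson from V/F = 0.7:
  V/F = 0.7000: g = -0.02486, g' = -0.6509 → V/F = 0.6618
  V/F = 0.6618: g = 0.00013, g' = -0.6585 → V/F = 0.6620
Converged at V/F = 0.6620.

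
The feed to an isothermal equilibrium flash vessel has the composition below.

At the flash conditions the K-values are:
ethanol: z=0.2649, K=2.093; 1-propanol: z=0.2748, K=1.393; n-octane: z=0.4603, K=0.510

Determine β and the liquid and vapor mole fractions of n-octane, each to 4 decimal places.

Material balance + equilibrium reduce to Σ zᵢ(Kᵢ−1)/(1+β(Kᵢ−1)) = 0.
Check two-phase: ΣzᵢKᵢ = 1.1720 > 1 and Σzᵢ/Kᵢ = 1.2264 > 1, so g(0) = 0.1720 > 0 and g(1) = -0.2264 < 0.
Newton–Raphson from β = 0.64:
  β = 0.6400: g = -0.07194, g' = -0.3712 → β = 0.4462
  β = 0.4462: g = -0.00216, g' = -0.3547 → β = 0.4401
Converged at β = 0.4401.
Compositions from xᵢ = zᵢ/(1+β(Kᵢ−1)), yᵢ = Kᵢxᵢ:
  ethanol: x = 0.1789, y = 0.3744
  1-propanol: x = 0.2343, y = 0.3263
  n-octane: x = 0.5869, y = 0.2993

β = 0.4401, x_n-octane = 0.5869, y_n-octane = 0.2993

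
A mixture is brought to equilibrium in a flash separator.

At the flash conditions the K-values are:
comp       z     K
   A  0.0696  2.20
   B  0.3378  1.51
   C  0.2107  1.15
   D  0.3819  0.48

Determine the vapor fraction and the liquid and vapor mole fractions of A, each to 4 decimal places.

ψ = 0.3214, x_A = 0.0502, y_A = 0.1105

Rachford–Rice: g(ψ) = Σ zᵢ(Kᵢ−1)/(1+ψ(Kᵢ−1)) = 0.
g(0) = ΣzᵢKᵢ − 1 = 0.0888 and g(1) = 1 − Σzᵢ/Kᵢ = -0.2342, so a root lies in (0, 1).
Iterate (Newton) starting at ψ = 0.5:
  ψ = 0.5000: g = -0.04949, g' = -0.2876 → ψ = 0.3279
  ψ = 0.3279: g = -0.00176, g' = -0.2705 → ψ = 0.3214
Converged at ψ = 0.3214.
Compositions from xᵢ = zᵢ/(1+ψ(Kᵢ−1)), yᵢ = Kᵢxᵢ:
  A: x = 0.0502, y = 0.1105
  B: x = 0.2902, y = 0.4382
  C: x = 0.2010, y = 0.2312
  D: x = 0.4585, y = 0.2201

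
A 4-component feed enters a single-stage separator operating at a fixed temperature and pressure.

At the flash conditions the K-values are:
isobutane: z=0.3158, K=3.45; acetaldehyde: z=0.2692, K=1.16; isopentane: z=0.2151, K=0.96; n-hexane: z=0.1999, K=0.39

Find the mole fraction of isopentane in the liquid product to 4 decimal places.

Let ψ = V/F and solve Σ zᵢ(Kᵢ−1)/(1+ψ(Kᵢ−1)) = 0.
Check two-phase: ΣzᵢKᵢ = 1.6862 > 1 and Σzᵢ/Kᵢ = 1.0602 > 1, so g(0) = 0.6862 > 0 and g(1) = -0.0602 < 0.
Newton–Raphson from ψ = 0.5:
  ψ = 0.5000: g = 0.20338, g' = -0.5432 → ψ = 0.8744
  ψ = 0.8744: g = 0.01374, g' = -0.5393 → ψ = 0.8999
  ψ = 0.8999: g = -0.00020, g' = -0.5558 → ψ = 0.8996
Converged at ψ = 0.8996.
Compositions from xᵢ = zᵢ/(1+ψ(Kᵢ−1)), yᵢ = Kᵢxᵢ:
  isobutane: x = 0.0986, y = 0.3401
  acetaldehyde: x = 0.2353, y = 0.2730
  isopentane: x = 0.2231, y = 0.2142
  n-hexane: x = 0.4430, y = 0.1728

x_isopentane = 0.2231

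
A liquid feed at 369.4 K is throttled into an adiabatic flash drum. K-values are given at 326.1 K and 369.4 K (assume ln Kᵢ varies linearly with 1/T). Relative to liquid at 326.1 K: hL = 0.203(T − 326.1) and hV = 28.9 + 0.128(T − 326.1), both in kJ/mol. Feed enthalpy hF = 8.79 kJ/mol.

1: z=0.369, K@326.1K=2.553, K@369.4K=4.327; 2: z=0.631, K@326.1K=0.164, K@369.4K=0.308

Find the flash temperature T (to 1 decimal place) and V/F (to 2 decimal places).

T = 343.9 K, V/F = 0.19

Adiabatic flash: solve Rachford–Rice at each trial T, then check hF = ψ·hV(T) + (1−ψ)·hL(T).
  T = 326.1 K: K = (2.553, 0.164), RR gives ψ = 0.035, H_out = 1.014 kJ/mol
  T = 369.4 K: K = (4.327, 0.308), RR gives ψ = 0.344, H_out = 17.603 kJ/mol
  T = 347.8 K: K = (3.381, 0.229), RR gives ψ = 0.214, H_out = 10.236 kJ/mol
  T = 337.0 K: K = (2.953, 0.195), RR gives ψ = 0.135, H_out = 6.015 kJ/mol
  T = 342.4 K: K = (3.163, 0.212), RR gives ψ = 0.176, H_out = 8.193 kJ/mol
  T = 345.1 K: K = (3.271, 0.220), RR gives ψ = 0.196, H_out = 9.229 kJ/mol
  T = 343.8 K: K = (3.219, 0.216), RR gives ψ = 0.186, H_out = 8.734 kJ/mol
Linear interpolation between T = 343.8 (H_out = 8.734) and T = 345.1 (H_out = 9.229) on hF = 8.79 gives T ≈ 343.9 K, at which ψ = 0.19.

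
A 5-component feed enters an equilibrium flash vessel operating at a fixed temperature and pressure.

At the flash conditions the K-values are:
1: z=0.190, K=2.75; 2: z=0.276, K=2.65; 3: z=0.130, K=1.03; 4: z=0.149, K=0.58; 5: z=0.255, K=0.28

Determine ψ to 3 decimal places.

ψ = 0.585

Material balance + equilibrium reduce to Σ zᵢ(Kᵢ−1)/(1+ψ(Kᵢ−1)) = 0.
g(0) = ΣzᵢKᵢ − 1 = 0.546 and g(1) = 1 − Σzᵢ/Kᵢ = -0.467, so a root lies in (0, 1).
Newton–Raphson from ψ = 0.45:
  ψ = 0.450: g = 0.1024, g' = -0.759 → ψ = 0.585
Converged at ψ = 0.585.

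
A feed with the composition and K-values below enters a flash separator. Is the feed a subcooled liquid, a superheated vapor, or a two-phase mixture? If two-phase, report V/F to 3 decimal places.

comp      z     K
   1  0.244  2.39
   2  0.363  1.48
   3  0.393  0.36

two-phase, V/F = 0.448

ΣzᵢKᵢ = 1.262; Σzᵢ/Kᵢ = 1.439.
Both exceed 1, so a two-phase solution exists.
Material balance + equilibrium reduce to Σ zᵢ(Kᵢ−1)/(1+ψ(Kᵢ−1)) = 0.
Newton iteration, ψ⁰ = 0.5:
  ψ = 0.500: g = -0.0293, g' = -0.567 → ψ = 0.448
Converged at ψ = 0.448.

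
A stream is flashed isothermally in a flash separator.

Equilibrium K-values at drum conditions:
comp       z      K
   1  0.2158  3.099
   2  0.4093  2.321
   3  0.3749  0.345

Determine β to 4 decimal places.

β = 0.7121

Let β = V/F and solve Σ zᵢ(Kᵢ−1)/(1+β(Kᵢ−1)) = 0.
Feasibility: ΣzᵢKᵢ = 1.7481, Σzᵢ/Kᵢ = 1.3326 — both > 1, two phases present.
Newton–Raphson from β = 0.5:
  β = 0.5000: g = 0.18148, g' = -0.8410 → β = 0.7158
  β = 0.7158: g = -0.00339, g' = -0.9106 → β = 0.7121
Converged at β = 0.7121.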